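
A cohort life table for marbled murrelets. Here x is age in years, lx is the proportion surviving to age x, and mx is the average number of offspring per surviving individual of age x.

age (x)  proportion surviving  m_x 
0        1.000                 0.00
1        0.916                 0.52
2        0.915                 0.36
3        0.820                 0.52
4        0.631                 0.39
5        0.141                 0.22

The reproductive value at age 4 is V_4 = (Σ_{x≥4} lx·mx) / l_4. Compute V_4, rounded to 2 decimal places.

0.44

lx·mx for x ≥ 4: 0.24609, 0.03102 → sum = 0.27711
V_4 = 0.27711 / l_4 = 0.27711 / 0.631 = 0.43916… → 0.44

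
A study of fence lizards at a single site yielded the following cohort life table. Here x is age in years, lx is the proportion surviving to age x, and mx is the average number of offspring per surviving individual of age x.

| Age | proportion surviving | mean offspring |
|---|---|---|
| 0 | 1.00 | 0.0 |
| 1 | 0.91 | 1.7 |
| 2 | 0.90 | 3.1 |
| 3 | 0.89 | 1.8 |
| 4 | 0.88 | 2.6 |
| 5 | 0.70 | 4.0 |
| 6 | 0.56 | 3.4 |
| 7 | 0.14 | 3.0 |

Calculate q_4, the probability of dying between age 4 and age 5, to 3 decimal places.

q_4 = (l_4 − l_5) / l_4 = (0.88 − 0.7) / 0.88
     = 0.18 / 0.88 = 0.204545… → 0.205

0.205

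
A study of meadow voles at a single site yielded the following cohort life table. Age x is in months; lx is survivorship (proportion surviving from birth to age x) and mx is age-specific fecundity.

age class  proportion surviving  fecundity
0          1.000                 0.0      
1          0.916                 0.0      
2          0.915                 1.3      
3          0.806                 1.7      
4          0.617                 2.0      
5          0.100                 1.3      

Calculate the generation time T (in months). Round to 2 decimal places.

3.08

lx·mx: 0, 0, 1.1895, 1.3702, 1.234, 0.13 → R0 = 3.9237
x·lx·mx: 0, 0, 2.379, 4.1106, 4.936, 0.65 → Σ = 12.0756
T = 12.0756 / 3.9237 = 3.077605… → 3.08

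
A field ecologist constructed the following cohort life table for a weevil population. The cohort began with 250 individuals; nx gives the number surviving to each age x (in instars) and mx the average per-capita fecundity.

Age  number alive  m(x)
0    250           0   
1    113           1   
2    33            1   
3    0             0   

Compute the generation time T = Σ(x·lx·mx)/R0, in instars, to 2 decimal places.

1.23

lx = nx/n0 = nx/250: 1, 0.452, 0.132, 0
lx·mx: 0, 0.452, 0.132, 0 → R0 = 0.584
x·lx·mx: 0, 0.452, 0.264, 0 → Σ = 0.716
T = 0.716 / 0.584 = 1.226027… → 1.23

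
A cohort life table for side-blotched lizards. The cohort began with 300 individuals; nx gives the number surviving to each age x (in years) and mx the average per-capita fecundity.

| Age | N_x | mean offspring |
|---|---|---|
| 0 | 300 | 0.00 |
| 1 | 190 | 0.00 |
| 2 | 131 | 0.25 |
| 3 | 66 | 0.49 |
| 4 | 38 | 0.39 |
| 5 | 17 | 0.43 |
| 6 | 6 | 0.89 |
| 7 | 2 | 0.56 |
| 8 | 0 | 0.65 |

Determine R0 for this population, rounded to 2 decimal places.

0.31

lx = nx/n0 = nx/300: 1, 0.63333…, 0.43667…, 0.22, 0.12667…, 0.05667…, 0.02, 0.00667…, 0
lx·mx by age: 0, 0, 0.109167…, 0.1078, 0.0494…, 0.024367…, 0.0178, 0.003733…, 0
R0 = Σ lx·mx = 0.312267… → 0.31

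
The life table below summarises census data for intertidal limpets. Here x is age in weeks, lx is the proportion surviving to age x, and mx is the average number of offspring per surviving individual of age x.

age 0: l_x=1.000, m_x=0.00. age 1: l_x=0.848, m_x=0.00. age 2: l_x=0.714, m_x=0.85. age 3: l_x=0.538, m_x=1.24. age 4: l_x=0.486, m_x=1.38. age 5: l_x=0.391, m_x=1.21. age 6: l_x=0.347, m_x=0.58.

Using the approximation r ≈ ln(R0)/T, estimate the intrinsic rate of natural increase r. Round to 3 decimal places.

0.266

R0 = Σ lx·mx = 0 + 0 + 0.6069 + 0.66712 + 0.67068 + 0.47311 + 0.20126 = 2.61907
Σ x·lx·mx = 9.47099; T = 9.47099/2.61907 = 3.61617…
r ≈ ln(R0)/T = ln(2.61907)/3.61617… = 0.26625… → 0.266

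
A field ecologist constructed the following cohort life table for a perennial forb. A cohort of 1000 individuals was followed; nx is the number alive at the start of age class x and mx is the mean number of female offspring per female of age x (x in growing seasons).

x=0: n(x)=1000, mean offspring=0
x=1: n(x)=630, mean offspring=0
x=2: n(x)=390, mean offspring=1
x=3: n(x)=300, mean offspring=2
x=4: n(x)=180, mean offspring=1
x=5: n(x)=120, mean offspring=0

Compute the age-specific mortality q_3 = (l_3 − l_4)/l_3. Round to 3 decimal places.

lx = nx/n0 = nx/1000: 1, 0.63, 0.39, 0.3, 0.18, 0.12
q_3 = (l_3 − l_4) / l_3 = (0.3 − 0.18) / 0.3
     = 0.12 / 0.3 = 0.4 → 0.400

0.400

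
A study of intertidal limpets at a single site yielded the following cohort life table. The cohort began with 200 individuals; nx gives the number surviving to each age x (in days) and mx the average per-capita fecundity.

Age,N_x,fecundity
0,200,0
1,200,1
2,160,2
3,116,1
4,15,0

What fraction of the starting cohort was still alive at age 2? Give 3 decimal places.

0.800

l_2 = n_2/n_0 = 160/200 = 0.8 → 0.800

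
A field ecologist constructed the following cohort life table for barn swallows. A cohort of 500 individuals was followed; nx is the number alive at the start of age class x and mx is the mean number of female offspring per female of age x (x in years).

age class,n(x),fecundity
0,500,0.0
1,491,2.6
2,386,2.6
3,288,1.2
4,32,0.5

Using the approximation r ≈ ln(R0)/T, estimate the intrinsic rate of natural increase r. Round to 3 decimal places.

1.003

lx = nx/n0 = nx/500: 1, 0.982, 0.772, 0.576, 0.064
R0 = Σ lx·mx = 0 + 2.5532 + 2.0072 + 0.6912 + 0.032 = 5.2836
Σ x·lx·mx = 8.7692; T = 8.7692/5.2836 = 1.6597…
r ≈ ln(R0)/T = ln(5.2836)/1.6597… = 1.00296… → 1.003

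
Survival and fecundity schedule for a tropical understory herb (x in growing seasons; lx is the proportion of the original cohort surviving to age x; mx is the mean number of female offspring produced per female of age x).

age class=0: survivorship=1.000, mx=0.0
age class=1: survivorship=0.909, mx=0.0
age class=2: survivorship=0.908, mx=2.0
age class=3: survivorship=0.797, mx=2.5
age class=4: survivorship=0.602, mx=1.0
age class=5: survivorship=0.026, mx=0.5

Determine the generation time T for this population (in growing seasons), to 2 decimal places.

2.73

lx·mx: 0, 0, 1.816, 1.9925, 0.602, 0.013 → R0 = 4.4235
x·lx·mx: 0, 0, 3.632, 5.9775, 2.408, 0.065 → Σ = 12.0825
T = 12.0825 / 4.4235 = 2.731434… → 2.73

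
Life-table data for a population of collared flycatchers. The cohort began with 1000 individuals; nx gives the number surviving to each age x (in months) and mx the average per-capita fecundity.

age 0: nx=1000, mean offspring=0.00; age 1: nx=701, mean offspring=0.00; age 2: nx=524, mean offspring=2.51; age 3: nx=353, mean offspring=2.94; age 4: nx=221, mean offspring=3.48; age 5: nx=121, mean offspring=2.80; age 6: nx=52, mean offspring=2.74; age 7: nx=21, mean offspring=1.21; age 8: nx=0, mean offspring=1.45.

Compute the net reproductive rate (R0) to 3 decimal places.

lx = nx/n0 = nx/1000: 1, 0.701, 0.524, 0.353, 0.221, 0.121, 0.052, 0.021, 0
lx·mx by age: 0, 0, 1.31524, 1.03782, 0.76908, 0.3388, 0.14248, 0.02541, 0
R0 = Σ lx·mx = 3.62883 → 3.629

3.629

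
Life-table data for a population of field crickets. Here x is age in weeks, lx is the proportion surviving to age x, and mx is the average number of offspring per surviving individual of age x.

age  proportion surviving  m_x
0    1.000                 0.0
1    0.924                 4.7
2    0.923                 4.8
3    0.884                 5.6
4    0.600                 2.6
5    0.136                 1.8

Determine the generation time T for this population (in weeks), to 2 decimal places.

2.29

lx·mx: 0, 4.3428, 4.4304, 4.9504, 1.56, 0.2448 → R0 = 15.5284
x·lx·mx: 0, 4.3428, 8.8608, 14.8512, 6.24, 1.224 → Σ = 35.5188
T = 35.5188 / 15.5284 = 2.287344… → 2.29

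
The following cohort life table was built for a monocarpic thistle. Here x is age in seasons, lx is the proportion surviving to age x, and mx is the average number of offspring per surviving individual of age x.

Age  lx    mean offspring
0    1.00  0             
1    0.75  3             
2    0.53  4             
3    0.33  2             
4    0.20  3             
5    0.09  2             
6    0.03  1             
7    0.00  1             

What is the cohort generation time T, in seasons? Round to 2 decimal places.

lx·mx: 0, 2.25, 2.12, 0.66, 0.6, 0.18, 0.03, 0 → R0 = 5.84
x·lx·mx: 0, 2.25, 4.24, 1.98, 2.4, 0.9, 0.18, 0 → Σ = 11.95
T = 11.95 / 5.84 = 2.046233… → 2.05

2.05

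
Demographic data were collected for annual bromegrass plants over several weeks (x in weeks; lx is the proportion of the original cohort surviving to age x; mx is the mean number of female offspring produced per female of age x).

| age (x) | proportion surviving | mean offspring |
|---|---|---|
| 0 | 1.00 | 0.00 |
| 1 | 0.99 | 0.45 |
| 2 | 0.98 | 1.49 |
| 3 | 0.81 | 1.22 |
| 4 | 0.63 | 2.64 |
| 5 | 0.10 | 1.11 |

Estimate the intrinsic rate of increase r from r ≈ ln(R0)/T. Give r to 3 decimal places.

0.531

R0 = Σ lx·mx = 0 + 0.4455 + 1.4602 + 0.9882 + 1.6632 + 0.111 = 4.6681
Σ x·lx·mx = 13.5383; T = 13.5383/4.6681 = 2.90017…
r ≈ ln(R0)/T = ln(4.6681)/2.90017… = 0.53126… → 0.531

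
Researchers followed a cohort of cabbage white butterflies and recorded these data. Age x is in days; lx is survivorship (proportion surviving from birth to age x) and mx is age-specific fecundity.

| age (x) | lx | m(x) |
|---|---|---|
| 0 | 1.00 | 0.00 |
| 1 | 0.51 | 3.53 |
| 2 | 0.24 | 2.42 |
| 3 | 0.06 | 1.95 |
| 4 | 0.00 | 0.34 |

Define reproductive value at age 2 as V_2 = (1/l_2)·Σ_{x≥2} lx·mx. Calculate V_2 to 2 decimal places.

lx·mx for x ≥ 2: 0.5808, 0.117, 0 → sum = 0.6978
V_2 = 0.6978 / l_2 = 0.6978 / 0.24 = 2.9075 → 2.91

2.91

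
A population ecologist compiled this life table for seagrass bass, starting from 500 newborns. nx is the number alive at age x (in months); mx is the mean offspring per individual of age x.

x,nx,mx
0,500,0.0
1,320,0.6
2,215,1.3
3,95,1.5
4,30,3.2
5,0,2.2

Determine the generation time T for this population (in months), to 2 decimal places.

2.20

lx = nx/n0 = nx/500: 1, 0.64, 0.43, 0.19, 0.06, 0
lx·mx: 0, 0.384, 0.559, 0.285, 0.192, 0 → R0 = 1.42
x·lx·mx: 0, 0.384, 1.118, 0.855, 0.768, 0 → Σ = 3.125
T = 3.125 / 1.42 = 2.200704… → 2.20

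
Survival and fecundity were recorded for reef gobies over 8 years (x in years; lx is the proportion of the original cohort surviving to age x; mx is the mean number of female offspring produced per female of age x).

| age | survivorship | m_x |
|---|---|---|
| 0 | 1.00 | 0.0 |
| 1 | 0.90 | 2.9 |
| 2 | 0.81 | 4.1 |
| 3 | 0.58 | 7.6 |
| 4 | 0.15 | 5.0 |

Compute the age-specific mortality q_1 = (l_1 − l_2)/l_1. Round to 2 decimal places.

q_1 = (l_1 − l_2) / l_1 = (0.9 − 0.81) / 0.9
     = 0.09 / 0.9 = 0.1 → 0.10

0.10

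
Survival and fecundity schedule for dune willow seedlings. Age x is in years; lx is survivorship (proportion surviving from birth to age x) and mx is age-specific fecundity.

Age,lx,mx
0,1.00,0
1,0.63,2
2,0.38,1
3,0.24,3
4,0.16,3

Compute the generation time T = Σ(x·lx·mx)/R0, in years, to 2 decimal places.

lx·mx: 0, 1.26, 0.38, 0.72, 0.48 → R0 = 2.84
x·lx·mx: 0, 1.26, 0.76, 2.16, 1.92 → Σ = 6.1
T = 6.1 / 2.84 = 2.147887… → 2.15

2.15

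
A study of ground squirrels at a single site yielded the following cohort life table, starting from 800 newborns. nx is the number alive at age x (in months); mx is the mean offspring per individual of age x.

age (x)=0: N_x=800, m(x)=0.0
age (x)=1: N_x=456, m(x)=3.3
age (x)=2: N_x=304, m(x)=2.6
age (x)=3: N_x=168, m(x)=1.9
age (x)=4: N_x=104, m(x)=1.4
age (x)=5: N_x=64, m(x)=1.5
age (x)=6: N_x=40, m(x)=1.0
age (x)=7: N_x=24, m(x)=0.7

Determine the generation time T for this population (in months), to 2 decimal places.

1.88

lx = nx/n0 = nx/800: 1, 0.57, 0.38, 0.21, 0.13, 0.08, 0.05, 0.03
lx·mx: 0, 1.881, 0.988, 0.399, 0.182, 0.12, 0.05, 0.021 → R0 = 3.641
x·lx·mx: 0, 1.881, 1.976, 1.197, 0.728, 0.6, 0.3, 0.147 → Σ = 6.829
T = 6.829 / 3.641 = 1.875584… → 1.88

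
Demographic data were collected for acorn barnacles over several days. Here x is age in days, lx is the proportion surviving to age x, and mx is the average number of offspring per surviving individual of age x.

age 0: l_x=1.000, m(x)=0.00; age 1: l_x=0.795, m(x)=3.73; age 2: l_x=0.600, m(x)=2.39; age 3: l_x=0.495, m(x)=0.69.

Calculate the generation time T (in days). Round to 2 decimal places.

1.45

lx·mx: 0, 2.96535, 1.434, 0.34155 → R0 = 4.7409
x·lx·mx: 0, 2.96535, 2.868, 1.02465 → Σ = 6.858
T = 6.858 / 4.7409 = 1.446561… → 1.45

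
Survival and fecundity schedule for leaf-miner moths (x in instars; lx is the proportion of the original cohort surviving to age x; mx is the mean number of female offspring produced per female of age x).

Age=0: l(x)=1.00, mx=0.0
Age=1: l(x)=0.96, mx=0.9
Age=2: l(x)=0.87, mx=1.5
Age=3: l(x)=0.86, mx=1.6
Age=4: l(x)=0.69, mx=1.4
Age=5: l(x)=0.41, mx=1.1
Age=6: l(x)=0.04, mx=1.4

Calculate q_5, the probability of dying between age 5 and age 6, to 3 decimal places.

q_5 = (l_5 − l_6) / l_5 = (0.41 − 0.04) / 0.41
     = 0.37 / 0.41 = 0.902439… → 0.902

0.902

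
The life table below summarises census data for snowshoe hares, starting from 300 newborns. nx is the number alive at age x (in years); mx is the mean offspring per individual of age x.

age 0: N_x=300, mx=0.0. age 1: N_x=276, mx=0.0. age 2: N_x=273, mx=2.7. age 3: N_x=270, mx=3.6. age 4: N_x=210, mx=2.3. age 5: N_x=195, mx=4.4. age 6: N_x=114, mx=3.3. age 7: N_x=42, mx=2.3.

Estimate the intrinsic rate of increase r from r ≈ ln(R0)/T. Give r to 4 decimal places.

lx = nx/n0 = nx/300: 1, 0.92, 0.91, 0.9, 0.7, 0.65, 0.38, 0.14
R0 = Σ lx·mx = 0 + 0 + 2.457 + 3.24 + 1.61 + 2.86 + 1.254 + 0.322 = 11.743
Σ x·lx·mx = 45.152; T = 45.152/11.743 = 3.84501…
r ≈ ln(R0)/T = ln(11.743)/3.84501… = 0.640637… → 0.6406

0.6406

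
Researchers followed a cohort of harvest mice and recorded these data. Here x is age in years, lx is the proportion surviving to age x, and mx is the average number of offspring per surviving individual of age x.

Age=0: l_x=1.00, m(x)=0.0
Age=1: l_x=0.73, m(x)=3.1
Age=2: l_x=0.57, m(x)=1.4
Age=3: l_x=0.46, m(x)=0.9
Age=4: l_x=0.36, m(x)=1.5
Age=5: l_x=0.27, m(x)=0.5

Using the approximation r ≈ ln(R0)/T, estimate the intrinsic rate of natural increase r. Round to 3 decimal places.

0.744

R0 = Σ lx·mx = 0 + 2.263 + 0.798 + 0.414 + 0.54 + 0.135 = 4.15
Σ x·lx·mx = 7.936; T = 7.936/4.15 = 1.91229…
r ≈ ln(R0)/T = ln(4.15)/1.91229… = 0.74419… → 0.744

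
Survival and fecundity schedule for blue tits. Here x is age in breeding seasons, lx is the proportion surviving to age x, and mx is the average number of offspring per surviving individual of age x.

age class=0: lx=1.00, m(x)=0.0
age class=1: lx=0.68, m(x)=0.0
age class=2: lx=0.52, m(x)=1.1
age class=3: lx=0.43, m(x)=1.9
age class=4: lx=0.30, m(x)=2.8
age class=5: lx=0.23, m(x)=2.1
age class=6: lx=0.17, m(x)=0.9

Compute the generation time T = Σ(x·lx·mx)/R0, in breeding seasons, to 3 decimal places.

lx·mx: 0, 0, 0.572, 0.817, 0.84, 0.483, 0.153 → R0 = 2.865
x·lx·mx: 0, 0, 1.144, 2.451, 3.36, 2.415, 0.918 → Σ = 10.288
T = 10.288 / 2.865 = 3.590925… → 3.591

3.591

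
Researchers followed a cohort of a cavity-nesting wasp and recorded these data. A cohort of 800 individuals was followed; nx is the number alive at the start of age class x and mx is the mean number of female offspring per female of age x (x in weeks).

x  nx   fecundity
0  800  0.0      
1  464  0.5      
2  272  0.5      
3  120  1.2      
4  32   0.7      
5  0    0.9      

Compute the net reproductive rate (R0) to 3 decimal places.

lx = nx/n0 = nx/800: 1, 0.58, 0.34, 0.15, 0.04, 0
lx·mx by age: 0, 0.29, 0.17, 0.18, 0.028, 0
R0 = Σ lx·mx = 0.668 → 0.668

0.668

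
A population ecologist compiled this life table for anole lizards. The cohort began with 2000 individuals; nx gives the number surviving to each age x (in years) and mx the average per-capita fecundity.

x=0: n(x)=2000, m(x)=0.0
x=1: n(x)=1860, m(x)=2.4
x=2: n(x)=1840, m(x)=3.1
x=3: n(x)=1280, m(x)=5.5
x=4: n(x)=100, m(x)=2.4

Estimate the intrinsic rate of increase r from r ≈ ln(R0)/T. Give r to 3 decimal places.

lx = nx/n0 = nx/2000: 1, 0.93, 0.92, 0.64, 0.05
R0 = Σ lx·mx = 0 + 2.232 + 2.852 + 3.52 + 0.12 = 8.724
Σ x·lx·mx = 18.976; T = 18.976/8.724 = 2.17515…
r ≈ ln(R0)/T = ln(8.724)/2.17515… = 0.99583… → 0.996

0.996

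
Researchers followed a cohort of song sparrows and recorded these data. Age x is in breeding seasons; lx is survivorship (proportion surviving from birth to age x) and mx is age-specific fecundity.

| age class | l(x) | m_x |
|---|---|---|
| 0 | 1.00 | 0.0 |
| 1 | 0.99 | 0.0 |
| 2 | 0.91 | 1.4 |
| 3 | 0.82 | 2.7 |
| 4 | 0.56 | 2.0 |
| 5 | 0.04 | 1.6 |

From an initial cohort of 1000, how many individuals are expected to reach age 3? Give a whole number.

820

Expected survivors = N0 · l_3 = 1000 × 0.82 = 820 → 820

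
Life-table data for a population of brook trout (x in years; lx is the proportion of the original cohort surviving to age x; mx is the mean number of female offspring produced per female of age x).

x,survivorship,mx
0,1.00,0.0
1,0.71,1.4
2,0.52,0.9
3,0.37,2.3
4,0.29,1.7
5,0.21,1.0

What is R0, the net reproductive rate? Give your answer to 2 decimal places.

lx·mx by age: 0, 0.994, 0.468, 0.851, 0.493, 0.21
R0 = Σ lx·mx = 3.016 → 3.02

3.02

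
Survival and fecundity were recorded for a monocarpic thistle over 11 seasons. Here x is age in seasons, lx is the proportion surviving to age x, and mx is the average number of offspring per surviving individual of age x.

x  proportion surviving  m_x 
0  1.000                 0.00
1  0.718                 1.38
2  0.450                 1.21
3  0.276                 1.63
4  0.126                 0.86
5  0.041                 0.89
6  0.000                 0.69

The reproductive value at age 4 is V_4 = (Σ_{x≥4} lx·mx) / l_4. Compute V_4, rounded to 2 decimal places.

lx·mx for x ≥ 4: 0.10836, 0.03649, 0 → sum = 0.14485
V_4 = 0.14485 / l_4 = 0.14485 / 0.126 = 1.149603… → 1.15

1.15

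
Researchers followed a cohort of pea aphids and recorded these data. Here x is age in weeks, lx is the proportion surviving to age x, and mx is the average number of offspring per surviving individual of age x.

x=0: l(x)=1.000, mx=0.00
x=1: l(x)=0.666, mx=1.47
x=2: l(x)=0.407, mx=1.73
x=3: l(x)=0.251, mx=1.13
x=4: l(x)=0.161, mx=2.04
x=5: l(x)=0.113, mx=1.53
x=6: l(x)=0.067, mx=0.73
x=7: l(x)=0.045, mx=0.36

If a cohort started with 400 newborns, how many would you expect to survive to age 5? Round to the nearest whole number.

Expected survivors = N0 · l_5 = 400 × 0.113 = 45.2 → 45

45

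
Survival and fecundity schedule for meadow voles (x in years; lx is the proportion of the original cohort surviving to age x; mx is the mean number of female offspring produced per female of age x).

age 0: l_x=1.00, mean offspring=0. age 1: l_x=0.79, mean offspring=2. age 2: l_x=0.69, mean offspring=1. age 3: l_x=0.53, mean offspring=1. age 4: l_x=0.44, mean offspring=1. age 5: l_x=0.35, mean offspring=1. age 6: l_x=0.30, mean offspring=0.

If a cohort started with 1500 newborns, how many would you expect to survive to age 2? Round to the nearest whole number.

1035

Expected survivors = N0 · l_2 = 1500 × 0.69 = 1035 → 1035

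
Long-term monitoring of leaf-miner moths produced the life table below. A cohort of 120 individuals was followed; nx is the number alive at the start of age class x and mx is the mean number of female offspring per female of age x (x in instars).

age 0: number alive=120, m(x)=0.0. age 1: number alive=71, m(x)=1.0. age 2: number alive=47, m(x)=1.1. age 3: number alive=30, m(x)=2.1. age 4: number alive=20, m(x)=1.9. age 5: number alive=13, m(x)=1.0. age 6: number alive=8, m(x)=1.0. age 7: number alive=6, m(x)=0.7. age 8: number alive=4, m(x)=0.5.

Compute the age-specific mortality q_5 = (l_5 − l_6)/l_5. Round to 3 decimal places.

0.385

lx = nx/n0 = nx/120: 1, 0.59167…, 0.39167…, 0.25, 0.16667…, 0.10833…, 0.06667…, 0.05, 0.03333…
q_5 = (l_5 − l_6) / l_5 = (0.108333… − 0.066667…) / 0.108333…
     = 0.041667… / 0.108333… = 0.384615… → 0.385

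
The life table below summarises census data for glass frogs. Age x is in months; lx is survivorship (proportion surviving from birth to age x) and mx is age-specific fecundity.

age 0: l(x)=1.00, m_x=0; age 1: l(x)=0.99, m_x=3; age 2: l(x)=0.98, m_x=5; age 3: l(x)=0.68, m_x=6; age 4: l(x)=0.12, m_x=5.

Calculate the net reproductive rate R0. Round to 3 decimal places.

lx·mx by age: 0, 2.97, 4.9, 4.08, 0.6
R0 = Σ lx·mx = 12.55 → 12.550

12.550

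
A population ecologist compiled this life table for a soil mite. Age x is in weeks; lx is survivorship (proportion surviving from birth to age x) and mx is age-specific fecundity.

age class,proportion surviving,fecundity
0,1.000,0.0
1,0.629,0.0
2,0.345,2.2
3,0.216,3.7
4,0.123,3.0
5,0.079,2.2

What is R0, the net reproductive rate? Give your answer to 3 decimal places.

2.101

lx·mx by age: 0, 0, 0.759, 0.7992, 0.369, 0.1738
R0 = Σ lx·mx = 2.101 → 2.101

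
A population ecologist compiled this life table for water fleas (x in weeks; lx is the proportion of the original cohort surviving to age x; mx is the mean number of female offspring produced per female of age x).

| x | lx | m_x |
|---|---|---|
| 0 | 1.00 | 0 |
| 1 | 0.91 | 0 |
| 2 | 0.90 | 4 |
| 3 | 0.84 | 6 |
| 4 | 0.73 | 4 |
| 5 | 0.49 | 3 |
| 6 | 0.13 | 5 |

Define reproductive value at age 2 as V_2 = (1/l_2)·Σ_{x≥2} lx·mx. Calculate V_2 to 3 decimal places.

lx·mx for x ≥ 2: 3.6, 5.04, 2.92, 1.47, 0.65 → sum = 13.68
V_2 = 13.68 / l_2 = 13.68 / 0.9 = 15.2 → 15.200

15.200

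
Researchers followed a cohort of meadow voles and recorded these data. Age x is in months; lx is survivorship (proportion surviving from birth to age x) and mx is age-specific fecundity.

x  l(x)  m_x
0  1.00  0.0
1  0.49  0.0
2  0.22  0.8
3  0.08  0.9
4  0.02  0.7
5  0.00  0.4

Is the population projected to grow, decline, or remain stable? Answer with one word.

declining

R0 = Σ lx·mx = 0 + 0 + 0.176 + 0.072 + 0.014 + 0 = 0.262
R0 < 1, so the population is declining.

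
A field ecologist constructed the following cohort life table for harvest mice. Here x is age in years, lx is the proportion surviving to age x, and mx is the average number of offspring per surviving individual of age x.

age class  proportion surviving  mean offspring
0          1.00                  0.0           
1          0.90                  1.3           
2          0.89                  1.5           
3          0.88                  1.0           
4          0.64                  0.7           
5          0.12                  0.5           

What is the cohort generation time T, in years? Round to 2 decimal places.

2.20

lx·mx: 0, 1.17, 1.335, 0.88, 0.448, 0.06 → R0 = 3.893
x·lx·mx: 0, 1.17, 2.67, 2.64, 1.792, 0.3 → Σ = 8.572
T = 8.572 / 3.893 = 2.201901… → 2.20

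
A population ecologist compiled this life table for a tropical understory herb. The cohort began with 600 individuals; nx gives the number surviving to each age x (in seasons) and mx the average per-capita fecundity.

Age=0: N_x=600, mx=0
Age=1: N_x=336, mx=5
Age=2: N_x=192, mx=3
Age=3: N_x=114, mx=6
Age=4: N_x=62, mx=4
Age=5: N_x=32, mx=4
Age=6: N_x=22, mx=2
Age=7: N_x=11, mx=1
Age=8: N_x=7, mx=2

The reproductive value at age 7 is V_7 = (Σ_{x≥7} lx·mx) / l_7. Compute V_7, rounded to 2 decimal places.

2.27

lx = nx/n0 = nx/600: 1, 0.56, 0.32, 0.19, 0.10333…, 0.05333…, 0.03667…, 0.01833…, 0.01167…
lx·mx for x ≥ 7: 0.018333…, 0.023333… → sum = 0.041667…
V_7 = 0.041667… / l_7 = 0.041667… / 0.018333… = 2.272727… → 2.27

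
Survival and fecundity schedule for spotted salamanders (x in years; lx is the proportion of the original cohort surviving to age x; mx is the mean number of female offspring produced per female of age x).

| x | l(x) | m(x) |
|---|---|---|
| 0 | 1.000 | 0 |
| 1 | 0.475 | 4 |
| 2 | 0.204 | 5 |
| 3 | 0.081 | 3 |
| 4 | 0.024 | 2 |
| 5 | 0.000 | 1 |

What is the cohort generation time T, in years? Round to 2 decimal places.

lx·mx: 0, 1.9, 1.02, 0.243, 0.048, 0 → R0 = 3.211
x·lx·mx: 0, 1.9, 2.04, 0.729, 0.192, 0 → Σ = 4.861
T = 4.861 / 3.211 = 1.513859… → 1.51

1.51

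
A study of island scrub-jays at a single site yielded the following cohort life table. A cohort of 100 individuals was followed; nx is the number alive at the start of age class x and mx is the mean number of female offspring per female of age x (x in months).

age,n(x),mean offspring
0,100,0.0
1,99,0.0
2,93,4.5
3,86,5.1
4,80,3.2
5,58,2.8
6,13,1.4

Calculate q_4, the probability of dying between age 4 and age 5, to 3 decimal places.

lx = nx/n0 = nx/100: 1, 0.99, 0.93, 0.86, 0.8, 0.58, 0.13
q_4 = (l_4 − l_5) / l_4 = (0.8 − 0.58) / 0.8
     = 0.22 / 0.8 = 0.275 → 0.275

0.275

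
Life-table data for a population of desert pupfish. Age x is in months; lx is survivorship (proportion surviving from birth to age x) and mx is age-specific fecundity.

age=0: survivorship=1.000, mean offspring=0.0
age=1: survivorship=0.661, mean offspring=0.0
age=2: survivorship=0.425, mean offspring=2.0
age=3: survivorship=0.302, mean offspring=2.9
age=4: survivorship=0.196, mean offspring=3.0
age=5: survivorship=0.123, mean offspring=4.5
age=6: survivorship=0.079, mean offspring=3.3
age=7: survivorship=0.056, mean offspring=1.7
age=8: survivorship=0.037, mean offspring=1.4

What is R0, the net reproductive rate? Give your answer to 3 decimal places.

3.275

lx·mx by age: 0, 0, 0.85, 0.8758, 0.588, 0.5535, 0.2607, 0.0952, 0.0518
R0 = Σ lx·mx = 3.275 → 3.275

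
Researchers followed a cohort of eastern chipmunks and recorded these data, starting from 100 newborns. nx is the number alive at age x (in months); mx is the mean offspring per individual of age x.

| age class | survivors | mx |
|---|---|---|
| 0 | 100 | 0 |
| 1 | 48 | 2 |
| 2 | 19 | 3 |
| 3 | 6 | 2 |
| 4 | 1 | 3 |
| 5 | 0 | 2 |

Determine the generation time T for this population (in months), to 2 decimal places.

1.54

lx = nx/n0 = nx/100: 1, 0.48, 0.19, 0.06, 0.01, 0
lx·mx: 0, 0.96, 0.57, 0.12, 0.03, 0 → R0 = 1.68
x·lx·mx: 0, 0.96, 1.14, 0.36, 0.12, 0 → Σ = 2.58
T = 2.58 / 1.68 = 1.535714… → 1.54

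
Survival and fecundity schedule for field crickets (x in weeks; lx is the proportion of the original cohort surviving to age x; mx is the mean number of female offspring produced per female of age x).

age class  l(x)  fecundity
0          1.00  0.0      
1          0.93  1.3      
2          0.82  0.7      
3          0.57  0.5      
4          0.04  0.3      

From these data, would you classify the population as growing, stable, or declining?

R0 = Σ lx·mx = 0 + 1.209 + 0.574 + 0.285 + 0.012 = 2.08
R0 > 1, so the population is growing.

growing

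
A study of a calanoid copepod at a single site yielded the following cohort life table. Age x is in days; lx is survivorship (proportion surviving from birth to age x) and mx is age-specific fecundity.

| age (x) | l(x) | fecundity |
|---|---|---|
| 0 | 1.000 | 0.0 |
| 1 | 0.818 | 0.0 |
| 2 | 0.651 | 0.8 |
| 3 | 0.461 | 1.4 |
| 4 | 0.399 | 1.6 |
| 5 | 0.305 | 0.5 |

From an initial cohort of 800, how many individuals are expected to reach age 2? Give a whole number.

521

Expected survivors = N0 · l_2 = 800 × 0.651 = 520.8 → 521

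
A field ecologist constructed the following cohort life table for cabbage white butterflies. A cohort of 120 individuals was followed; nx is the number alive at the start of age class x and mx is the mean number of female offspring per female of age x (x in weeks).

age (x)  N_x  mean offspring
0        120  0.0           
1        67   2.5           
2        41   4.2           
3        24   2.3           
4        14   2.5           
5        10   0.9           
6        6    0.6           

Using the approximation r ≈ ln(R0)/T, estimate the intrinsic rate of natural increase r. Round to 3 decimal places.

0.653

lx = nx/n0 = nx/120: 1, 0.55833…, 0.34167…, 0.2, 0.11667…, 0.08333…, 0.05
R0 = Σ lx·mx = 0 + 1.39583… + 1.435… + 0.46 + 0.29167… + 0.075… + 0.03 = 3.6875…
Σ x·lx·mx = 7.3675…; T = 7.3675…/3.6875… = 1.99797…
r ≈ ln(R0)/T = ln(3.6875…)/1.99797… = 0.65314… → 0.653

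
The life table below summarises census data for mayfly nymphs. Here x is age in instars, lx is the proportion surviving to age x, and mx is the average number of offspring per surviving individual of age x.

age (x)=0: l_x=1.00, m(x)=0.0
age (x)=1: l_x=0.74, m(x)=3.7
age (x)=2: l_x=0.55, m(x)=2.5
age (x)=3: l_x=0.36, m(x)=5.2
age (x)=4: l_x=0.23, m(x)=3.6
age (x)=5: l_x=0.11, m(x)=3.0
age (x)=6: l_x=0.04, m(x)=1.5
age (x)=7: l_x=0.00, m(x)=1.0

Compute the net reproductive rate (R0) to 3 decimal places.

7.203

lx·mx by age: 0, 2.738, 1.375, 1.872, 0.828, 0.33, 0.06, 0
R0 = Σ lx·mx = 7.203 → 7.203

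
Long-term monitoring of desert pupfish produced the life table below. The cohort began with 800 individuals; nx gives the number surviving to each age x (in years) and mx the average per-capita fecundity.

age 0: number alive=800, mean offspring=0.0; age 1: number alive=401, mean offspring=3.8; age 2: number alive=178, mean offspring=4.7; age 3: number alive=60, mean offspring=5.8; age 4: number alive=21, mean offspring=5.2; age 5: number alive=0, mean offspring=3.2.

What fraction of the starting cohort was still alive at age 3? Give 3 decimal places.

l_3 = n_3/n_0 = 60/800 = 0.075 → 0.075

0.075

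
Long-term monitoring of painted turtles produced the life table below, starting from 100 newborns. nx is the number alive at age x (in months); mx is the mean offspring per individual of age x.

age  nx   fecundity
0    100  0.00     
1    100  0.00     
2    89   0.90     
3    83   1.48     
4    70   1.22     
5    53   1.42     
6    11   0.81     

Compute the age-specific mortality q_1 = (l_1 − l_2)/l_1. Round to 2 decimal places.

lx = nx/n0 = nx/100: 1, 1, 0.89, 0.83, 0.7, 0.53, 0.11
q_1 = (l_1 − l_2) / l_1 = (1 − 0.89) / 1
     = 0.11 / 1 = 0.11 → 0.11

0.11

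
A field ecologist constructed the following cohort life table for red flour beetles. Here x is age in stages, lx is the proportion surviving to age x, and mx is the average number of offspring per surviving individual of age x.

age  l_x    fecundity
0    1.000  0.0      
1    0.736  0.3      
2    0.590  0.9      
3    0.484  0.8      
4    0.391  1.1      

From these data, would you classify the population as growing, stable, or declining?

R0 = Σ lx·mx = 0 + 0.2208 + 0.531 + 0.3872 + 0.4301 = 1.5691
R0 > 1, so the population is growing.

growing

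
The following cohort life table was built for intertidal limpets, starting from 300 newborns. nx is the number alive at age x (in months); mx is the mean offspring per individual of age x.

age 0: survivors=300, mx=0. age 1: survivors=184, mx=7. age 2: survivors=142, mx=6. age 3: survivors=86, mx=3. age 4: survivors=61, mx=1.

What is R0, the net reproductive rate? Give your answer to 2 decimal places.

lx = nx/n0 = nx/300: 1, 0.61333…, 0.47333…, 0.28667…, 0.20333…
lx·mx by age: 0, 4.293333…, 2.84…, 0.86…, 0.203333…
R0 = Σ lx·mx = 8.196667… → 8.20

8.20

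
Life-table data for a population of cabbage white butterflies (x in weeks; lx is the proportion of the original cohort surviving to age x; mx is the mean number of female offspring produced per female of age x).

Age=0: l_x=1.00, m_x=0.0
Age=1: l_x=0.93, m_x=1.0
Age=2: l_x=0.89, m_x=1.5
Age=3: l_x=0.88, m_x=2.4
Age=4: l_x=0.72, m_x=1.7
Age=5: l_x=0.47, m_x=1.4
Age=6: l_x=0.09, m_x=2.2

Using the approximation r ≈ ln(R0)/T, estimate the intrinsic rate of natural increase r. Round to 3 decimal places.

R0 = Σ lx·mx = 0 + 0.93 + 1.335 + 2.112 + 1.224 + 0.658 + 0.198 = 6.457
Σ x·lx·mx = 19.31; T = 19.31/6.457 = 2.99055…
r ≈ ln(R0)/T = ln(6.457)/2.99055… = 0.62369… → 0.624

0.624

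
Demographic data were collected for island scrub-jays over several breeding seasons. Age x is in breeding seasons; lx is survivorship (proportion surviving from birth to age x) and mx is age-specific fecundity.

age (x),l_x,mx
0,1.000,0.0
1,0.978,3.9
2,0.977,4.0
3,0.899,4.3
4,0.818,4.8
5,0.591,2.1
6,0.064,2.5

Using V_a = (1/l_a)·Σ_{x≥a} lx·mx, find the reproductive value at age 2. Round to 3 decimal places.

lx·mx for x ≥ 2: 3.908, 3.8657, 3.9264, 1.2411, 0.16 → sum = 13.1012
V_2 = 13.1012 / l_2 = 13.1012 / 0.977 = 13.409621… → 13.410

13.410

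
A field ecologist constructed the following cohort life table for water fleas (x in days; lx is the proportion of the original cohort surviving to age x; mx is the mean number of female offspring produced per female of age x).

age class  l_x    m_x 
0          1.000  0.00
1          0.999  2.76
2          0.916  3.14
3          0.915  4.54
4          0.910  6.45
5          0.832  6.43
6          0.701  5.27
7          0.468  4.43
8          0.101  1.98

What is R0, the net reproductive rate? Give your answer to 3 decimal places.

26.974

lx·mx by age: 0, 2.75724, 2.87624, 4.1541, 5.8695, 5.34976, 3.69427, 2.07324, 0.19998
R0 = Σ lx·mx = 26.97433 → 26.974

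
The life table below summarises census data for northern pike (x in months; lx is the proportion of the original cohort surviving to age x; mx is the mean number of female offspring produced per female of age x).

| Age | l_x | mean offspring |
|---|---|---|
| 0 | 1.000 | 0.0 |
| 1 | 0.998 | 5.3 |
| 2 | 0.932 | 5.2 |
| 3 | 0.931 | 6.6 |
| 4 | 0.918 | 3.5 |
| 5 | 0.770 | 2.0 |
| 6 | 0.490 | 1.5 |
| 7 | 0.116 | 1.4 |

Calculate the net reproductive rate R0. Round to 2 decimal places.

lx·mx by age: 0, 5.2894, 4.8464, 6.1446, 3.213, 1.54, 0.735, 0.1624
R0 = Σ lx·mx = 21.9308 → 21.93

21.93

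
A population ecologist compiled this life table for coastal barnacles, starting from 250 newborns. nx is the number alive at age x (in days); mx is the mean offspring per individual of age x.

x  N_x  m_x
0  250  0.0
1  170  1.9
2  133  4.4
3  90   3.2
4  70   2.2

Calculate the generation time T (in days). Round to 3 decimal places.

lx = nx/n0 = nx/250: 1, 0.68, 0.532, 0.36, 0.28
lx·mx: 0, 1.292, 2.3408, 1.152, 0.616 → R0 = 5.4008
x·lx·mx: 0, 1.292, 4.6816, 3.456, 2.464 → Σ = 11.8936
T = 11.8936 / 5.4008 = 2.202192… → 2.202

2.202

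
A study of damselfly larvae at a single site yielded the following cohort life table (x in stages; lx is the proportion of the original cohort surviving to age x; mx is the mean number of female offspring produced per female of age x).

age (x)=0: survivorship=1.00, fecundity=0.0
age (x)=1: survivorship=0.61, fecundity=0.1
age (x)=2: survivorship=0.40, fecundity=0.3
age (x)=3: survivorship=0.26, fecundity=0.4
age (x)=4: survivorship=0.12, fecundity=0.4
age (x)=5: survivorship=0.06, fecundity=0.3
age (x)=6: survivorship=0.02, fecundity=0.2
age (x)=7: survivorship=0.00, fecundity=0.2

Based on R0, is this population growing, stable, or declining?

R0 = Σ lx·mx = 0 + 0.061 + 0.12 + 0.104 + 0.048 + 0.018 + 0.004 + 0 = 0.355
R0 < 1, so the population is declining.

declining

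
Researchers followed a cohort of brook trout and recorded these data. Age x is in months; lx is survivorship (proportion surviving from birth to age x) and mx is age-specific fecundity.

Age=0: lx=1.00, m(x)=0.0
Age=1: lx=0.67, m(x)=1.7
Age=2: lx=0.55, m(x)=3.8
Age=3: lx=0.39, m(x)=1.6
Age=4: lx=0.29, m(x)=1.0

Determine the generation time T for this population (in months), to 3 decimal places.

2.016

lx·mx: 0, 1.139, 2.09, 0.624, 0.29 → R0 = 4.143
x·lx·mx: 0, 1.139, 4.18, 1.872, 1.16 → Σ = 8.351
T = 8.351 / 4.143 = 2.015689… → 2.016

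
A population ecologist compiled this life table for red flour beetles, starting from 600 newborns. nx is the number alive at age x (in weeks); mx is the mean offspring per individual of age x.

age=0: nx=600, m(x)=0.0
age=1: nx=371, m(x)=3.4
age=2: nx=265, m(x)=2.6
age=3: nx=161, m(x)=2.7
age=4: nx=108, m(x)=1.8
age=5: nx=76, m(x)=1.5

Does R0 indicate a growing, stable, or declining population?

lx = nx/n0 = nx/600: 1, 0.61833…, 0.44167…, 0.26833…, 0.18, 0.12667…
R0 = Σ lx·mx = 0 + 2.102333… + 1.148333… + 0.7245… + 0.324 + 0.19… = 4.489167…
R0 > 1, so the population is growing.

growing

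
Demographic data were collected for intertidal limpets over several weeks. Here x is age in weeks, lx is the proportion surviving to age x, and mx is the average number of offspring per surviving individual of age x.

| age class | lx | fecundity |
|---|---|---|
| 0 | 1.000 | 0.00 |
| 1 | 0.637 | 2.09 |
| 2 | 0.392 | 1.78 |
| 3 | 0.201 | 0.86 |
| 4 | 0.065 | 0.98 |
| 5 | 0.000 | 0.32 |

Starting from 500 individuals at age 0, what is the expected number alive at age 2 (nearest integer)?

Expected survivors = N0 · l_2 = 500 × 0.392 = 196 → 196

196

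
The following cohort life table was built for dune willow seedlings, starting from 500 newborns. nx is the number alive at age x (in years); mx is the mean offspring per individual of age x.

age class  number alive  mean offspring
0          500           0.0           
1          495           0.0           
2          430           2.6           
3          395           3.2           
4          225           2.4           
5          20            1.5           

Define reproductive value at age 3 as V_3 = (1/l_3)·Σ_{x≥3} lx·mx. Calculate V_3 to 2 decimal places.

lx = nx/n0 = nx/500: 1, 0.99, 0.86, 0.79, 0.45, 0.04
lx·mx for x ≥ 3: 2.528, 1.08, 0.06 → sum = 3.668
V_3 = 3.668 / l_3 = 3.668 / 0.79 = 4.643038… → 4.64

4.64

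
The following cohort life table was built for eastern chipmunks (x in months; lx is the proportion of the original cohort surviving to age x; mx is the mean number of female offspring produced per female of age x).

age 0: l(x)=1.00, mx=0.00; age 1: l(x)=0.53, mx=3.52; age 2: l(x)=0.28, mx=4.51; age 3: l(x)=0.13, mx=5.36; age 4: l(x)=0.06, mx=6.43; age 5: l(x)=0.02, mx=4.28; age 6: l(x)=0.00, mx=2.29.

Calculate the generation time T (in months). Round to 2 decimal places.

1.97

lx·mx: 0, 1.8656, 1.2628, 0.6968, 0.3858, 0.0856, 0 → R0 = 4.2966
x·lx·mx: 0, 1.8656, 2.5256, 2.0904, 1.5432, 0.428, 0 → Σ = 8.4528
T = 8.4528 / 4.2966 = 1.967323… → 1.97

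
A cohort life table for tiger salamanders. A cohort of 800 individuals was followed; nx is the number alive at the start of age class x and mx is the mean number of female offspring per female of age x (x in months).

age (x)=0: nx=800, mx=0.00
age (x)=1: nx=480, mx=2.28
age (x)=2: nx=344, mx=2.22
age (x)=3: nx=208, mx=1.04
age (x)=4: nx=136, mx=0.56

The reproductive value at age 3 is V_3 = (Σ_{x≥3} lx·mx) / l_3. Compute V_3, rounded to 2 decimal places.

lx = nx/n0 = nx/800: 1, 0.6, 0.43, 0.26, 0.17
lx·mx for x ≥ 3: 0.2704, 0.0952 → sum = 0.3656
V_3 = 0.3656 / l_3 = 0.3656 / 0.26 = 1.406154… → 1.41

1.41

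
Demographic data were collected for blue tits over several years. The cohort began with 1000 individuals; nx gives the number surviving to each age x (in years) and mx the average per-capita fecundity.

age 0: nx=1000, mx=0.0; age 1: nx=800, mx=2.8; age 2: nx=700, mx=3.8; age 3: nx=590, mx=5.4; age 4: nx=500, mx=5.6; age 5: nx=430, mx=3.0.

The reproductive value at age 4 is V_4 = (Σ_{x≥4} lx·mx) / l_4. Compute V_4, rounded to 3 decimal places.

lx = nx/n0 = nx/1000: 1, 0.8, 0.7, 0.59, 0.5, 0.43
lx·mx for x ≥ 4: 2.8, 1.29 → sum = 4.09
V_4 = 4.09 / l_4 = 4.09 / 0.5 = 8.18 → 8.180

8.180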